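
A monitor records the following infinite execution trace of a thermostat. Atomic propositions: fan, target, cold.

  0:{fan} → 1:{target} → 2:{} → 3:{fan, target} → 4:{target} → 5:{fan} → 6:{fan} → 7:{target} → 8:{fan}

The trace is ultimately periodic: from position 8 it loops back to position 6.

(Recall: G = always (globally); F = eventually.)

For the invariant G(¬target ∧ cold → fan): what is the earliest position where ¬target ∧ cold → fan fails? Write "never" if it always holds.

¬target ∧ cold → fan holds at every position 0..8, and those are all the positions the trace ever visits, so the invariant G(¬target ∧ cold → fan) is never violated.

never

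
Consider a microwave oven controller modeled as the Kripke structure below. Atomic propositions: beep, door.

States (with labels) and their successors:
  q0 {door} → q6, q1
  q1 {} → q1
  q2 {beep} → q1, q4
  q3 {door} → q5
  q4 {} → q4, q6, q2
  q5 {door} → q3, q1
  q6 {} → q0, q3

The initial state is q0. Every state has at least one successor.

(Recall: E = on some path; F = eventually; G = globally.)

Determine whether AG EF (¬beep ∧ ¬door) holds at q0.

Holds

States satisfying EF (¬beep ∧ ¬door): {q0, q1, q2, q3, q4, q5, q6}.
States satisfying AG EF (¬beep ∧ ¬door): {q0, q1, q2, q3, q4, q5, q6}.
Every state reachable from q0 satisfies EF (¬beep ∧ ¬door).
q0 ∈ Sat(AG EF (¬beep ∧ ¬door)).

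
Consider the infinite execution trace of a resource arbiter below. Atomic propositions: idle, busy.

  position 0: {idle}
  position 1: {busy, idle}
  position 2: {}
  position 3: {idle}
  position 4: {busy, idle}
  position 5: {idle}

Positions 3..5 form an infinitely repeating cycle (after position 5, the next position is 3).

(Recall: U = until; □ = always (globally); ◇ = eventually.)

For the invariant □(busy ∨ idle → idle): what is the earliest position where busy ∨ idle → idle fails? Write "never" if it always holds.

busy ∨ idle → idle holds at every position 0..5, and those are all the positions the trace ever visits, so the invariant □(busy ∨ idle → idle) is never violated.

never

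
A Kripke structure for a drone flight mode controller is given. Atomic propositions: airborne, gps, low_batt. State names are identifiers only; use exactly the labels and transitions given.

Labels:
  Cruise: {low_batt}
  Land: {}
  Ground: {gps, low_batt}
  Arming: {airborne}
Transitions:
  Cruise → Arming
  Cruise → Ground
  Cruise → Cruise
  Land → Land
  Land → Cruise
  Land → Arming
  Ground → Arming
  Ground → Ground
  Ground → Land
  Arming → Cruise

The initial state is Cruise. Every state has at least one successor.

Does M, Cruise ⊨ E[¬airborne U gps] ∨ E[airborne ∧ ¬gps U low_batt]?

States satisfying ¬airborne: {Cruise, Land, Ground}.
States satisfying gps: {Ground}.
States satisfying E[¬airborne U gps]: {Cruise, Land, Ground}.
States satisfying airborne ∧ ¬gps: {Arming}.
States satisfying low_batt: {Cruise, Ground}.
States satisfying E[airborne ∧ ¬gps U low_batt]: {Cruise, Ground, Arming}.
States satisfying E[¬airborne U gps] ∨ E[airborne ∧ ¬gps U low_batt]: {Cruise, Land, Ground, Arming}.
Cruise ∈ Sat(E[¬airborne U gps] ∨ E[airborne ∧ ¬gps U low_batt]).

Satisfied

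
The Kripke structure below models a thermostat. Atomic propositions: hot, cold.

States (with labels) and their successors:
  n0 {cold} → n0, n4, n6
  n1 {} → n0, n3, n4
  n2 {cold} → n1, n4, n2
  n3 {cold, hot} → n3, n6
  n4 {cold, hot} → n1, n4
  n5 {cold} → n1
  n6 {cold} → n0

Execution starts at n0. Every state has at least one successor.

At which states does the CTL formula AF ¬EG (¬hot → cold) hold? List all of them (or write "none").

States satisfying ¬EG (¬hot → cold): {n1, n5}.
States satisfying AF ¬EG (¬hot → cold): {n1, n5}.

{n1, n5}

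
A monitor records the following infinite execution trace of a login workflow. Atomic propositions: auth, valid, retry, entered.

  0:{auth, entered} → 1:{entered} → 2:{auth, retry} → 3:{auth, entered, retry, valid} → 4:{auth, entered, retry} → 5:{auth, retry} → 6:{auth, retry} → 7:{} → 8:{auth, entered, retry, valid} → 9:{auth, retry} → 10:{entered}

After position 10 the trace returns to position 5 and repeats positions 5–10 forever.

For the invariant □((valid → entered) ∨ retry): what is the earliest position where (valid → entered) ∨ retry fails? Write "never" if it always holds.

(valid → entered) ∨ retry holds at every position 0..10, and those are all the positions the trace ever visits, so the invariant □((valid → entered) ∨ retry) is never violated.

never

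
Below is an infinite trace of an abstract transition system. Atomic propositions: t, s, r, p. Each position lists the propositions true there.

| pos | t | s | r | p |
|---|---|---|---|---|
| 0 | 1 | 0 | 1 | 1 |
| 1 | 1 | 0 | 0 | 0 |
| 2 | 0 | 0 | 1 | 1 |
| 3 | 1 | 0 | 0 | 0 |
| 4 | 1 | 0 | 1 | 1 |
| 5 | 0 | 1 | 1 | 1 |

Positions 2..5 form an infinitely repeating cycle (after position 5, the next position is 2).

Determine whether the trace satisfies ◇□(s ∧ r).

□(s ∧ r) is false at every position 0..5, so it never becomes true and ◇□(s ∧ r) fails.

Violated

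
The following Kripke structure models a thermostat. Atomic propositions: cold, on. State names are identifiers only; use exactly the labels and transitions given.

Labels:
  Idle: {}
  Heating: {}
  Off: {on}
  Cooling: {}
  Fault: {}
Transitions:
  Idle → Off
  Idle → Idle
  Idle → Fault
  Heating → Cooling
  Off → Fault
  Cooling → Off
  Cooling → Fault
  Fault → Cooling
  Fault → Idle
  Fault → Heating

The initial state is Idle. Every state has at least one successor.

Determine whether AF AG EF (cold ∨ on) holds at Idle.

Holds

States satisfying AG EF (cold ∨ on): {Idle, Heating, Off, Cooling, Fault}.
States satisfying AF AG EF (cold ∨ on): {Idle, Heating, Off, Cooling, Fault}.
Idle ∈ Sat(AF AG EF (cold ∨ on)).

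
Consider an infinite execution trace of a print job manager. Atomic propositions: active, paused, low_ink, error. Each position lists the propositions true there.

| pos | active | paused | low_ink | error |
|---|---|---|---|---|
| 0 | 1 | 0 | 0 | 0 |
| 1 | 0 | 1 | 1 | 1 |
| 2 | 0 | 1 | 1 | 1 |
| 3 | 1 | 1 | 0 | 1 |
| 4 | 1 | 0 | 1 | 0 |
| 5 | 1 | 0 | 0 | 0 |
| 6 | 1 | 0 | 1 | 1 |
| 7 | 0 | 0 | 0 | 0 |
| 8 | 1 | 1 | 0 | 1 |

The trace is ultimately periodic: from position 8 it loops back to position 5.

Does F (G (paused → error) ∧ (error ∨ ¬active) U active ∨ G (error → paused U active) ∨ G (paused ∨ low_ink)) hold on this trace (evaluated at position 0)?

G (paused → error) ∧ (error ∨ ¬active) U active ∨ G (error → paused U active) ∨ G (paused ∨ low_ink) holds at position 0, which is reachable from 0, so F (G (paused → error) ∧ (error ∨ ¬active) U active ∨ G (error → paused U active) ∨ G (paused ∨ low_ink)) holds.

Yes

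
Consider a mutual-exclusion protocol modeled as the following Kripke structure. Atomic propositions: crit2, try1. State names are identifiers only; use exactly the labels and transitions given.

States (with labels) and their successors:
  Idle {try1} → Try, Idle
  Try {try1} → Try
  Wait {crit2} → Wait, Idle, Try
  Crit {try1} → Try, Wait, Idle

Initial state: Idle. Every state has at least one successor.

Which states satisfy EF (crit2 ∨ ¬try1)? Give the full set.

States satisfying crit2 ∨ ¬try1: {Wait}.
States satisfying EF (crit2 ∨ ¬try1): {Wait, Crit}.

{Wait, Crit}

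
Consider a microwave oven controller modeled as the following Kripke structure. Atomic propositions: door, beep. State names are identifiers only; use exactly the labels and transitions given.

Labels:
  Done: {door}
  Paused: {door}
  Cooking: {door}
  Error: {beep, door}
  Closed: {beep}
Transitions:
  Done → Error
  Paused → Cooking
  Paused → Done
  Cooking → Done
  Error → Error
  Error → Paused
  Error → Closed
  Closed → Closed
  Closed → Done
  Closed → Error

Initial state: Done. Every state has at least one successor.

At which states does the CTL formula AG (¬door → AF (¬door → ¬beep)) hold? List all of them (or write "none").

none

States satisfying ¬door → AF (¬door → ¬beep): {Done, Paused, Cooking, Error}.
States satisfying AG (¬door → AF (¬door → ¬beep)): ∅.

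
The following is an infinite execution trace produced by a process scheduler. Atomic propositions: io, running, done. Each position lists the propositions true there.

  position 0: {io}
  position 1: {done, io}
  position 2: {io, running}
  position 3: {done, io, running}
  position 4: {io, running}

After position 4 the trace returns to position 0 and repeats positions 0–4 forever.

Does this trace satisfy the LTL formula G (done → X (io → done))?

done → X (io → done) must hold at every position from 0 onward. It fails at position 1, so G (done → X (io → done)) is false.
Positions where done holds: 1, 3.
Check X (io → done) at each: 1→fails, 3→fails.

No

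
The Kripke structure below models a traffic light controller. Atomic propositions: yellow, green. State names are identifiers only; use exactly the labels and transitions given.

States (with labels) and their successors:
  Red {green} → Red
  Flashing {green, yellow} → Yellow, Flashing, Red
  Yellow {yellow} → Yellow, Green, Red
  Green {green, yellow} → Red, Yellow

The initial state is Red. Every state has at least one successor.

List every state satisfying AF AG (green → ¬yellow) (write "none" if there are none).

{Red}

States satisfying AG (green → ¬yellow): {Red}.
States satisfying AF AG (green → ¬yellow): {Red}.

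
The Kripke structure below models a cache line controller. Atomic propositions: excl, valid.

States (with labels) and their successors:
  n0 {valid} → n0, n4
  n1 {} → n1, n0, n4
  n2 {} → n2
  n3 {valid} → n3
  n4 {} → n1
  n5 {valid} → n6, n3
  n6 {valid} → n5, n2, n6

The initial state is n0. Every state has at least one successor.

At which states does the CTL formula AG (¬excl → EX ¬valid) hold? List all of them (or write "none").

{n0, n1, n2, n4}

States satisfying ¬excl → EX ¬valid: {n0, n1, n2, n4, n6}.
States satisfying AG (¬excl → EX ¬valid): {n0, n1, n2, n4}.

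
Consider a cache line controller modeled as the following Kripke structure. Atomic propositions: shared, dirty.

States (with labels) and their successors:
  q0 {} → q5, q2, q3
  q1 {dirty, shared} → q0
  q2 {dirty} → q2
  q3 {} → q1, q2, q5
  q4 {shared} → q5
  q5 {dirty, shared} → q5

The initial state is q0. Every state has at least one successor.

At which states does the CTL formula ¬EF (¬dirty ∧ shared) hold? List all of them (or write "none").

States satisfying ¬dirty ∧ shared: {q4}.
States satisfying EF (¬dirty ∧ shared): {q4}.
States satisfying ¬EF (¬dirty ∧ shared): {q0, q1, q2, q3, q5}.

{q0, q1, q2, q3, q5}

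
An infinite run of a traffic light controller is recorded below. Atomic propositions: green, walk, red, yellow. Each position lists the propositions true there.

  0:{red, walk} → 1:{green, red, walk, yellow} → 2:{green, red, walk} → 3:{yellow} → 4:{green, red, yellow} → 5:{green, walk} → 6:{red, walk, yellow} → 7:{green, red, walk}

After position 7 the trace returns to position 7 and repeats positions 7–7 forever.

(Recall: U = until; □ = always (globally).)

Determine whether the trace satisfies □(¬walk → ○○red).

¬walk → ○○red must hold at every position from 0 onward. It fails at position 3, so □(¬walk → ○○red) is false.
Positions where ¬walk holds: 3, 4.
Check ○○red at each: 3→fails, 4→ok.

No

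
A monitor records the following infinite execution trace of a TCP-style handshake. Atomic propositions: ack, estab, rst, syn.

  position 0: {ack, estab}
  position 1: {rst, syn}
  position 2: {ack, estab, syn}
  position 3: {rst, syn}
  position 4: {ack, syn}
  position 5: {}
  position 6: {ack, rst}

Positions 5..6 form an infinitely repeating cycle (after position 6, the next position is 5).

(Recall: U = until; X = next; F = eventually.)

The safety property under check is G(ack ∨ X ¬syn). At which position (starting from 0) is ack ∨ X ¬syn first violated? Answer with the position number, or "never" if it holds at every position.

1

Check ack ∨ X ¬syn at each position in order: 0 ✓.
At position 1 the labels are {rst, syn} and the next position 2 has {ack, estab, syn}, so ack ∨ X ¬syn is false there. This is the first violation.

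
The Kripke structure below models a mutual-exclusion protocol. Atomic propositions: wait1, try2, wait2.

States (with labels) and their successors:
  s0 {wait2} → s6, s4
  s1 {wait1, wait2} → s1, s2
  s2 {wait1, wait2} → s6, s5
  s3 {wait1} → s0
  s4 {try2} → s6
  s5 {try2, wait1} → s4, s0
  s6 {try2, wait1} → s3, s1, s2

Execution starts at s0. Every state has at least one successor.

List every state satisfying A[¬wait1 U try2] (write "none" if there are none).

States satisfying ¬wait1: {s0, s4}.
States satisfying try2: {s4, s5, s6}.
States satisfying A[¬wait1 U try2]: {s0, s4, s5, s6}.

{s0, s4, s5, s6}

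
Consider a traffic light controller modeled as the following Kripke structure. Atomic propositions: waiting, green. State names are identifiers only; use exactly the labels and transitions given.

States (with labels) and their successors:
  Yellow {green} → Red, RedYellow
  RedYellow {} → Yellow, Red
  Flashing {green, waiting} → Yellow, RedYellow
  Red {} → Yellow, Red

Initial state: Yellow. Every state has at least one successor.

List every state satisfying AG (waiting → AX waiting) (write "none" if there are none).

{Yellow, RedYellow, Red}

States satisfying waiting → AX waiting: {Yellow, RedYellow, Red}.
States satisfying AG (waiting → AX waiting): {Yellow, RedYellow, Red}.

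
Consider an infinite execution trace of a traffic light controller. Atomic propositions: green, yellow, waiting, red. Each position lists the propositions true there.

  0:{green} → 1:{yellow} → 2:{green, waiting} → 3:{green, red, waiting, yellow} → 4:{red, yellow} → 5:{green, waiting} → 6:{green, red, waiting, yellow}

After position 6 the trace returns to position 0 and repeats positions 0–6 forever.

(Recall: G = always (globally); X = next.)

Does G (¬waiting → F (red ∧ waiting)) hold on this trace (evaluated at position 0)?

Holds

¬waiting → F (red ∧ waiting) holds at every position 0..6, and those are all positions ever visited, so G (¬waiting → F (red ∧ waiting)) holds.
Positions where ¬waiting holds: 0, 1, 4.
Check F (red ∧ waiting) at each: 0→ok, 1→ok, 4→ok.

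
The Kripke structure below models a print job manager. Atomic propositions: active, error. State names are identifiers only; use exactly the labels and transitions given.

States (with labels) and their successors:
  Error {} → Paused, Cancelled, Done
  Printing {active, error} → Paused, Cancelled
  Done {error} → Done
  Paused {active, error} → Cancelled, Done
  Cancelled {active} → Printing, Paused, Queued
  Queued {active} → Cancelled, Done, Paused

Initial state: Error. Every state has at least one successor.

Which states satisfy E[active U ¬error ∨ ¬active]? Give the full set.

{Error, Printing, Done, Paused, Cancelled, Queued}

States satisfying active: {Printing, Paused, Cancelled, Queued}.
States satisfying ¬error ∨ ¬active: {Error, Done, Cancelled, Queued}.
States satisfying E[active U ¬error ∨ ¬active]: {Error, Printing, Done, Paused, Cancelled, Queued}.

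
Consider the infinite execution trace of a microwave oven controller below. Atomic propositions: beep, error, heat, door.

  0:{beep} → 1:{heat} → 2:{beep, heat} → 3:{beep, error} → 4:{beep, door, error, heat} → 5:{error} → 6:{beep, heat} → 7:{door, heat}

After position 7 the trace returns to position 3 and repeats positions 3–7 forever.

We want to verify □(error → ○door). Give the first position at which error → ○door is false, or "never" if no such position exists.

4

Check error → ○door at each position in order: 0 ✓, 1 ✓, 2 ✓, 3 ✓.
At position 4 the labels are {beep, door, error, heat} and the next position 5 has {error}, so error → ○door is false there. This is the first violation.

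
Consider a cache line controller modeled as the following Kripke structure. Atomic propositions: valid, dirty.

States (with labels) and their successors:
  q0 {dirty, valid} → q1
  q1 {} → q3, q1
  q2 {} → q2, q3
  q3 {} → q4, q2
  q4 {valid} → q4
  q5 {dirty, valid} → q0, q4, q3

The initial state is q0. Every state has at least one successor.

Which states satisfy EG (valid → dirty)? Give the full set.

{q0, q1, q2, q3, q5}

States satisfying valid → dirty: {q0, q1, q2, q3, q5}.
States satisfying EG (valid → dirty): {q0, q1, q2, q3, q5}.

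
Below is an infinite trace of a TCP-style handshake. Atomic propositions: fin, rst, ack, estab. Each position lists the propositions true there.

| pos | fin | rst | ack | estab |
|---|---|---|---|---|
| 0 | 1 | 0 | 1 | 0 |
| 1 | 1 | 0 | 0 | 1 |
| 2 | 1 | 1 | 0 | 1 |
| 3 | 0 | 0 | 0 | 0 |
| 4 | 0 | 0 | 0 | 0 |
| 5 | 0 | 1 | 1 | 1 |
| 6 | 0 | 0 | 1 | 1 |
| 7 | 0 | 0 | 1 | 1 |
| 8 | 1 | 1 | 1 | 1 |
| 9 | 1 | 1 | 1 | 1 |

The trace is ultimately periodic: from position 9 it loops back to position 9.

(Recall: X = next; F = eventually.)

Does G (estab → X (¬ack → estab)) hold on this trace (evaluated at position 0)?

estab → X (¬ack → estab) must hold at every position from 0 onward. It fails at position 2, so G (estab → X (¬ack → estab)) is false.
Positions where estab holds: 1, 2, 5, 6, 7, 8, 9.
Check X (¬ack → estab) at each: 1→ok, 2→fails, 5→ok, 6→ok, 7→ok, 8→ok, 9→ok.

No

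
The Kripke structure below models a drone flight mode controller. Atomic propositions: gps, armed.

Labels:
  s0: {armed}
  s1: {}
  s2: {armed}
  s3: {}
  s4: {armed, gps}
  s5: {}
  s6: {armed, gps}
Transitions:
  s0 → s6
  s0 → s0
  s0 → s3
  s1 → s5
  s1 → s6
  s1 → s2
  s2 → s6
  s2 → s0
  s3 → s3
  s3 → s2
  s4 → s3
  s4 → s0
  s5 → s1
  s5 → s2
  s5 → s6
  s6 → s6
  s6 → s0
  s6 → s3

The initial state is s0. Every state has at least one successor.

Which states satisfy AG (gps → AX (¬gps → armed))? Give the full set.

none

States satisfying gps → AX (¬gps → armed): {s0, s1, s2, s3, s5}.
States satisfying AG (gps → AX (¬gps → armed)): ∅.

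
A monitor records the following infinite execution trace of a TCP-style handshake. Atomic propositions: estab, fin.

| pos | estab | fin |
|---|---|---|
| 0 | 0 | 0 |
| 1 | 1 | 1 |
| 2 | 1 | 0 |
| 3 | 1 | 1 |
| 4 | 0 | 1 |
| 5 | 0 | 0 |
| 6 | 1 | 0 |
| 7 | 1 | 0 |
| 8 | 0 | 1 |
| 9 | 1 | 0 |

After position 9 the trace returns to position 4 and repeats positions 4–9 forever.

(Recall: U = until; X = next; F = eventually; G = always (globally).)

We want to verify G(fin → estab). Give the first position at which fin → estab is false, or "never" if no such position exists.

Check fin → estab at each position in order: 0 ✓, 1 ✓, 2 ✓, 3 ✓.
At position 4 the labels are {fin}, so fin → estab is false there. This is the first violation.

4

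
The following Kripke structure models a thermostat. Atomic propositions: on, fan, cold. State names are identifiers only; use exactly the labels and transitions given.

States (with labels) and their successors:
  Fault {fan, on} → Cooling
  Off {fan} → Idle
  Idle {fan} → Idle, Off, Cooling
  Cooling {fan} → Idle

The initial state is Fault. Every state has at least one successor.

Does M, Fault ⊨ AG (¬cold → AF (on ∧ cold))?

No

States satisfying ¬cold → AF (on ∧ cold): ∅.
States satisfying AG (¬cold → AF (on ∧ cold)): ∅.
Cooling is reachable from Fault and violates ¬cold → AF (on ∧ cold), so AG fails at Fault.
Fault ∉ Sat(AG (¬cold → AF (on ∧ cold))).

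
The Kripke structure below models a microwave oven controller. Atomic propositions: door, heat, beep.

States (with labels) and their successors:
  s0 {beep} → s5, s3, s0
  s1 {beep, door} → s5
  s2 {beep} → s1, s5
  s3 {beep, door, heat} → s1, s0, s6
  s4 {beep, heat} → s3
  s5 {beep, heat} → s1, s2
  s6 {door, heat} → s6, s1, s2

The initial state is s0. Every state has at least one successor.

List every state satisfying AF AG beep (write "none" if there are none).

States satisfying AG beep: {s1, s2, s5}.
States satisfying AF AG beep: {s1, s2, s5}.

{s1, s2, s5}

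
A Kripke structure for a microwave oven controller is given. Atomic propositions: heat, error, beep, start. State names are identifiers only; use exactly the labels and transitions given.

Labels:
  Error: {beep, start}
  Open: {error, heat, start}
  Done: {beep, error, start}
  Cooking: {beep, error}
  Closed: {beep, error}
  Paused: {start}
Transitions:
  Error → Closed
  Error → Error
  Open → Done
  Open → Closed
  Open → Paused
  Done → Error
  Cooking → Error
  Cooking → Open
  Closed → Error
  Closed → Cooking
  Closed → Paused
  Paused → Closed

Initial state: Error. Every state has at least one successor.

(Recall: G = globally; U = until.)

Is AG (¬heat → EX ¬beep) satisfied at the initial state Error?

States satisfying ¬heat → EX ¬beep: {Open, Cooking, Closed}.
States satisfying AG (¬heat → EX ¬beep): ∅.
Done is reachable from Error and violates ¬heat → EX ¬beep, so AG fails at Error.
Error ∉ Sat(AG (¬heat → EX ¬beep)).

Does not hold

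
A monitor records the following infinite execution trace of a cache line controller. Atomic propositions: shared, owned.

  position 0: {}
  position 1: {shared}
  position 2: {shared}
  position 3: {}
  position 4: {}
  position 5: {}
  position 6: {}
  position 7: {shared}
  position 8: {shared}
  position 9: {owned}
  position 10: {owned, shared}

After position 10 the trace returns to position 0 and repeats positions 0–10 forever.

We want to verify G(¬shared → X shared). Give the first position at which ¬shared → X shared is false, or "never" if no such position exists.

3

Check ¬shared → X shared at each position in order: 0 ✓, 1 ✓, 2 ✓.
At position 3 the labels are {} and the next position 4 has {}, so ¬shared → X shared is false there. This is the first violation.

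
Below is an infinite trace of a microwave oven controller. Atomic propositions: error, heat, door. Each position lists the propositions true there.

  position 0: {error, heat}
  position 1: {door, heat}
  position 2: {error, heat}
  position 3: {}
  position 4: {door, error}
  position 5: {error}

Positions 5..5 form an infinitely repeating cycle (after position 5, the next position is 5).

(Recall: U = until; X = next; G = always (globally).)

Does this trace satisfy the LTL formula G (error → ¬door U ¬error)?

No

error → ¬door U ¬error must hold at every position from 0 onward. It fails at position 4, so G (error → ¬door U ¬error) is false.
Positions where error holds: 0, 2, 4, 5.
Check ¬door U ¬error at each: 0→ok, 2→ok, 4→fails, 5→fails.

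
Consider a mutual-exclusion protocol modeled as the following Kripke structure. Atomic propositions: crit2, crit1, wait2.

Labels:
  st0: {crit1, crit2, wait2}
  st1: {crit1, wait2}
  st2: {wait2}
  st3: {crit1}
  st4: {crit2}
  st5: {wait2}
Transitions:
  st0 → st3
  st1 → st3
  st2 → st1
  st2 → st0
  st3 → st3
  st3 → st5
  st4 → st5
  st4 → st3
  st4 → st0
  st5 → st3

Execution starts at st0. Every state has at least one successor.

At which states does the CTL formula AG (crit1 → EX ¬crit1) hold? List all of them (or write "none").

States satisfying crit1 → EX ¬crit1: {st2, st3, st4, st5}.
States satisfying AG (crit1 → EX ¬crit1): {st3, st5}.

{st3, st5}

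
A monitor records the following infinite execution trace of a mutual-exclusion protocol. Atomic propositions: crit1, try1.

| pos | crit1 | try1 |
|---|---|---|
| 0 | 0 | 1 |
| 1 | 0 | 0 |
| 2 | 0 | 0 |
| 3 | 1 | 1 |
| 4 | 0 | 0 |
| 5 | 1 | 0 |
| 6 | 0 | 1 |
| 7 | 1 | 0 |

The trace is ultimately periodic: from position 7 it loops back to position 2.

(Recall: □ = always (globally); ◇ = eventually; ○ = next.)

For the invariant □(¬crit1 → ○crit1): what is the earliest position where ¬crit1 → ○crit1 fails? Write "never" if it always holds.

At position 0 the labels are {try1} and the next position 1 has {}, so ¬crit1 → ○crit1 is false there. This is the first violation.

0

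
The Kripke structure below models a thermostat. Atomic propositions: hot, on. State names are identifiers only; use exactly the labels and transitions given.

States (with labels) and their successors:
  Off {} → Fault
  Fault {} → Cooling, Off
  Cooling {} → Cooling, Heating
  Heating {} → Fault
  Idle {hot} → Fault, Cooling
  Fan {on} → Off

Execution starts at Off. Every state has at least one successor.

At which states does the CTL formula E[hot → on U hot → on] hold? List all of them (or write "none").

{Off, Fault, Cooling, Heating, Fan}

States satisfying hot → on: {Off, Fault, Cooling, Heating, Fan}.
States satisfying E[hot → on U hot → on]: {Off, Fault, Cooling, Heating, Fan}.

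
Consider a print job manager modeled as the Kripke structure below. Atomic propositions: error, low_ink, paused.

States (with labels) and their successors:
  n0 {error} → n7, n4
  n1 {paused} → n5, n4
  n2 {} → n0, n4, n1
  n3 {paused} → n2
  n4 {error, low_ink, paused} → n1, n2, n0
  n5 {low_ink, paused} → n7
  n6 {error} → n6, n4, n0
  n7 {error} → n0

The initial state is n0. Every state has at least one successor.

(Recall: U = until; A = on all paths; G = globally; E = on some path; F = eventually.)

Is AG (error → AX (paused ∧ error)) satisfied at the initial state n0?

States satisfying error → AX (paused ∧ error): {n1, n2, n3, n5}.
States satisfying AG (error → AX (paused ∧ error)): ∅.
n0 is reachable from n0 and violates error → AX (paused ∧ error), so AG fails at n0.
n0 ∉ Sat(AG (error → AX (paused ∧ error))).

Does not hold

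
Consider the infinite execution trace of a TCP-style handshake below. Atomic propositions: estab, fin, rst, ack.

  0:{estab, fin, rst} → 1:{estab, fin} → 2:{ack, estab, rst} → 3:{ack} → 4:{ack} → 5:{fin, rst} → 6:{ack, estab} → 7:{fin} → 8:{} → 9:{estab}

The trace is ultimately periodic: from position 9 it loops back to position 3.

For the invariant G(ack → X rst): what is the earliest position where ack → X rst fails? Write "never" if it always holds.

Check ack → X rst at each position in order: 0 ✓, 1 ✓.
At position 2 the labels are {ack, estab, rst} and the next position 3 has {ack}, so ack → X rst is false there. This is the first violation.

2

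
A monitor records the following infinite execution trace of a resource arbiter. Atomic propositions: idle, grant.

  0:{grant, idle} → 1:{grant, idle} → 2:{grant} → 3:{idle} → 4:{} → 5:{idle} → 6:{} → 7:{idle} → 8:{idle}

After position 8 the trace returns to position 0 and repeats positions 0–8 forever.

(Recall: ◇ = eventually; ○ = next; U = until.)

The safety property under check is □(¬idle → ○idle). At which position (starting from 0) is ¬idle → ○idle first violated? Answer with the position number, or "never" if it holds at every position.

never

¬idle → ○idle holds at every position 0..8, and those are all the positions the trace ever visits, so the invariant □(¬idle → ○idle) is never violated.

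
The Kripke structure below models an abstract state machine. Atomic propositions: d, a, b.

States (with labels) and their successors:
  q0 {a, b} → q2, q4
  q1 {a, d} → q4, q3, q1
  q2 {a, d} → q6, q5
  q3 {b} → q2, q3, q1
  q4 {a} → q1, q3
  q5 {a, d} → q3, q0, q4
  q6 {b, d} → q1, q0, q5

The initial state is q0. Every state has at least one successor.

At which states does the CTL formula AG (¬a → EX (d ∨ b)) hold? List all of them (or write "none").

States satisfying ¬a → EX (d ∨ b): {q0, q1, q2, q3, q4, q5, q6}.
States satisfying AG (¬a → EX (d ∨ b)): {q0, q1, q2, q3, q4, q5, q6}.

{q0, q1, q2, q3, q4, q5, q6}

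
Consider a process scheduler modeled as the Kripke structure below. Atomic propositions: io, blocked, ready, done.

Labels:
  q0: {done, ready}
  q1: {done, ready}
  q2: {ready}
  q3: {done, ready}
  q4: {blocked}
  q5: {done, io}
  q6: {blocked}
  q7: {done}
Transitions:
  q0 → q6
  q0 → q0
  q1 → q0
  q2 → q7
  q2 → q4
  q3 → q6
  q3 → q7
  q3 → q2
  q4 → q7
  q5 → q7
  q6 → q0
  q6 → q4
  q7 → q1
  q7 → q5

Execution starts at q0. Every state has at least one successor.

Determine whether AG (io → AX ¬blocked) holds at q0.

States satisfying io → AX ¬blocked: {q0, q1, q2, q3, q4, q5, q6, q7}.
States satisfying AG (io → AX ¬blocked): {q0, q1, q2, q3, q4, q5, q6, q7}.
Every state reachable from q0 satisfies io → AX ¬blocked.
q0 ∈ Sat(AG (io → AX ¬blocked)).

Satisfied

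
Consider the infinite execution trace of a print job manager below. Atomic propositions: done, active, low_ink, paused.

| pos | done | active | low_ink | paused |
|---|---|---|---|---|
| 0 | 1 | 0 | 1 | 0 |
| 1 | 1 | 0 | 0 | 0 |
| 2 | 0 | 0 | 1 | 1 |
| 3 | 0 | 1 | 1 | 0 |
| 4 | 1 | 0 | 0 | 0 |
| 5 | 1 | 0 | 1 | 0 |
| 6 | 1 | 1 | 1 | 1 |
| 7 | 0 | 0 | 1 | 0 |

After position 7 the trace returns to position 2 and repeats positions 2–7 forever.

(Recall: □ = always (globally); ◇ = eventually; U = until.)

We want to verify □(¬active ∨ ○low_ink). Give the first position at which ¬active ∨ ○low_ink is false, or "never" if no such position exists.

Check ¬active ∨ ○low_ink at each position in order: 0 ✓, 1 ✓, 2 ✓.
At position 3 the labels are {active, low_ink} and the next position 4 has {done}, so ¬active ∨ ○low_ink is false there. This is the first violation.

3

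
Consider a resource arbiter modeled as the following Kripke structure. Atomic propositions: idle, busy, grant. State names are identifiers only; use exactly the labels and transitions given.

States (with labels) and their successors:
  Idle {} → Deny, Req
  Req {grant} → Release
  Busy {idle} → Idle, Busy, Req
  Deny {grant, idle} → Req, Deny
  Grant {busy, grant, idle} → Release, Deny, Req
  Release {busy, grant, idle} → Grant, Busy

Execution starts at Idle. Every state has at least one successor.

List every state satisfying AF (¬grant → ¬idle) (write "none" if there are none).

States satisfying ¬grant → ¬idle: {Idle, Req, Deny, Grant, Release}.
States satisfying AF (¬grant → ¬idle): {Idle, Req, Deny, Grant, Release}.

{Idle, Req, Deny, Grant, Release}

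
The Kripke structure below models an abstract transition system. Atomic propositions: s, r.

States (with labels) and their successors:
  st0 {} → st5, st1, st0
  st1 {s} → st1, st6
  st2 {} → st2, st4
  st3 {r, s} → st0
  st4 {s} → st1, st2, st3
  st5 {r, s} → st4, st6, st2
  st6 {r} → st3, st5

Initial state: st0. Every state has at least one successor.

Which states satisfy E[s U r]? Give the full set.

{st1, st3, st4, st5, st6}

States satisfying s: {st1, st3, st4, st5}.
States satisfying r: {st3, st5, st6}.
States satisfying E[s U r]: {st1, st3, st4, st5, st6}.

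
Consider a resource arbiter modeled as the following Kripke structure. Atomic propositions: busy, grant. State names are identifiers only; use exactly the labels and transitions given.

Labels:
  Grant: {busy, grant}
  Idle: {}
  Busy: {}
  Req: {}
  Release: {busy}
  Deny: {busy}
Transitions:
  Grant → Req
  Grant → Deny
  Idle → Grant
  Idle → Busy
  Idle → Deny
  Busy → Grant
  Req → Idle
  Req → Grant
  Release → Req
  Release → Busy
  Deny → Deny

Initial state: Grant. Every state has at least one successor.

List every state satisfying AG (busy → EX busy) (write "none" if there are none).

States satisfying busy → EX busy: {Grant, Idle, Busy, Req, Deny}.
States satisfying AG (busy → EX busy): {Grant, Idle, Busy, Req, Deny}.

{Grant, Idle, Busy, Req, Deny}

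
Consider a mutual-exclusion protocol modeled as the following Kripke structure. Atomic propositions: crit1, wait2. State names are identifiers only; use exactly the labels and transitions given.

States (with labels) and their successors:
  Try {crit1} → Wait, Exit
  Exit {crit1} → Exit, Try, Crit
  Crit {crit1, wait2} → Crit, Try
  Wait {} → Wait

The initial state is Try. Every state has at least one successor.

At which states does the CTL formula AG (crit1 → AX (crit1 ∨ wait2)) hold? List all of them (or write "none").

States satisfying crit1 → AX (crit1 ∨ wait2): {Exit, Crit, Wait}.
States satisfying AG (crit1 → AX (crit1 ∨ wait2)): {Wait}.

{Wait}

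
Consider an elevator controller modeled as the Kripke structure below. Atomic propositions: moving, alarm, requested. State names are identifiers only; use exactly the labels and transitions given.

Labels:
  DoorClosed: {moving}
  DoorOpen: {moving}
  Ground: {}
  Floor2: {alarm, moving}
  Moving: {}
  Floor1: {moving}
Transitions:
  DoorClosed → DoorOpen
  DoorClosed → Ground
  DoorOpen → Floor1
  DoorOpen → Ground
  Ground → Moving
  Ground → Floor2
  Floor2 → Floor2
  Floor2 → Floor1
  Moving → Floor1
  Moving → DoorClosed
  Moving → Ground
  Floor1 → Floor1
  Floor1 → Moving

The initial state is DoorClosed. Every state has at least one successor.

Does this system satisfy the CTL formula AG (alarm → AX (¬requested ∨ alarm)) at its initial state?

Yes

States satisfying alarm → AX (¬requested ∨ alarm): {DoorClosed, DoorOpen, Ground, Floor2, Moving, Floor1}.
States satisfying AG (alarm → AX (¬requested ∨ alarm)): {DoorClosed, DoorOpen, Ground, Floor2, Moving, Floor1}.
Every state reachable from DoorClosed satisfies alarm → AX (¬requested ∨ alarm).
DoorClosed ∈ Sat(AG (alarm → AX (¬requested ∨ alarm))).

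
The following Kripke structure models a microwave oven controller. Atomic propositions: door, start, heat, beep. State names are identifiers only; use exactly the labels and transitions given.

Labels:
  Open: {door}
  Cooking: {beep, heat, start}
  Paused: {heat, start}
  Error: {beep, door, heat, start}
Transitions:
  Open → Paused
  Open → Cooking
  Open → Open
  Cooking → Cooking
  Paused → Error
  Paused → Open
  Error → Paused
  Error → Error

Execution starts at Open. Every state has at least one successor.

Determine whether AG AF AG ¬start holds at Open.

States satisfying AF AG ¬start: ∅.
States satisfying AG AF AG ¬start: ∅.
Cooking is reachable from Open and violates AF AG ¬start, so AG fails at Open.
Open ∉ Sat(AG AF AG ¬start).

Does not hold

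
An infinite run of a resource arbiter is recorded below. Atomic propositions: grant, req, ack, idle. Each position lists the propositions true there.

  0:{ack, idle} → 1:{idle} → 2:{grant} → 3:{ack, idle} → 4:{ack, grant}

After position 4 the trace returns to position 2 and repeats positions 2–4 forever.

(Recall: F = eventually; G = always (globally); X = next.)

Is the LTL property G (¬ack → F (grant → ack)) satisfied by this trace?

Holds

¬ack → F (grant → ack) holds at every position 0..4, and those are all positions ever visited, so G (¬ack → F (grant → ack)) holds.
Positions where ¬ack holds: 1, 2.
Check F (grant → ack) at each: 1→ok, 2→ok.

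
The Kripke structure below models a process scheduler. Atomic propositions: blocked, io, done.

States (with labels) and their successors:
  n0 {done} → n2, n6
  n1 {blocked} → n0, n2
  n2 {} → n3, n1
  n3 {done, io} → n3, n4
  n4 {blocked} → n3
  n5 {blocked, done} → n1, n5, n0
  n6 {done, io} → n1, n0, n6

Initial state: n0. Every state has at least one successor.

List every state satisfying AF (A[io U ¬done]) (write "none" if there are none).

States satisfying A[io U ¬done]: {n1, n2, n4}.
States satisfying AF (A[io U ¬done]): {n1, n2, n4}.

{n1, n2, n4}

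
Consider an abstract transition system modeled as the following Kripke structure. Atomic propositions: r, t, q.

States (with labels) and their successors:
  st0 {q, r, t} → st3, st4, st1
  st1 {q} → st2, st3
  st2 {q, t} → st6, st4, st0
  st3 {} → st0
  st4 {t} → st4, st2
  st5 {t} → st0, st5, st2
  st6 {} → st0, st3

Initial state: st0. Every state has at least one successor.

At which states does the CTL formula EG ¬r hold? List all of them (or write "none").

States satisfying ¬r: {st1, st2, st3, st4, st5, st6}.
States satisfying EG ¬r: {st1, st2, st4, st5}.

{st1, st2, st4, st5}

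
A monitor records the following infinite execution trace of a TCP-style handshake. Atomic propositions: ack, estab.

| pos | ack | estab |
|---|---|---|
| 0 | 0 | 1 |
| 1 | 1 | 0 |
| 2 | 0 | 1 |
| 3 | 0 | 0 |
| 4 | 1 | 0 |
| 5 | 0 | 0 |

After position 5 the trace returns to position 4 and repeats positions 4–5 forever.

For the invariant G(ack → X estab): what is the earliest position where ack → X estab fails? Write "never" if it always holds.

Check ack → X estab at each position in order: 0 ✓, 1 ✓, 2 ✓, 3 ✓.
At position 4 the labels are {ack} and the next position 5 has {}, so ack → X estab is false there. This is the first violation.

4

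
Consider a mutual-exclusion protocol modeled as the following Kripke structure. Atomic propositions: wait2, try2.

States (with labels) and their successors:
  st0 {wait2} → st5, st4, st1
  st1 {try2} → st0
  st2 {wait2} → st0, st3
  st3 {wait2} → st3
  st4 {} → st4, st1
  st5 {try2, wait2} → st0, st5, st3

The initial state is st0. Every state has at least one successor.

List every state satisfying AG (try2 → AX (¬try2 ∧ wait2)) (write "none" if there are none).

{st3}

States satisfying try2 → AX (¬try2 ∧ wait2): {st0, st1, st2, st3, st4}.
States satisfying AG (try2 → AX (¬try2 ∧ wait2)): {st3}.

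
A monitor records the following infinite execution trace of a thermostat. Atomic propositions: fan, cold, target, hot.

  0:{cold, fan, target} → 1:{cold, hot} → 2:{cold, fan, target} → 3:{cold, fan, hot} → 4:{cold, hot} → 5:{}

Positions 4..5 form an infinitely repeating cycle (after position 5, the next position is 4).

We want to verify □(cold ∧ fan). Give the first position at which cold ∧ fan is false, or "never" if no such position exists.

1

Check cold ∧ fan at each position in order: 0 ✓.
At position 1 the labels are {cold, hot}, so cold ∧ fan is false there. This is the first violation.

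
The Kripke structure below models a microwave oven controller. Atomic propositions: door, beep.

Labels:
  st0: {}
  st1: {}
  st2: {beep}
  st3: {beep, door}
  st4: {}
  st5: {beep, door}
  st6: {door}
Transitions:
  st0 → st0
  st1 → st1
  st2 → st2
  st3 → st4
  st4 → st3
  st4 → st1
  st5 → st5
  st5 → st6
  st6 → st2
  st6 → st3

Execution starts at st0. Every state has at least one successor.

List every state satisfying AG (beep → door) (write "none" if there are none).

{st0, st1, st3, st4}

States satisfying beep → door: {st0, st1, st3, st4, st5, st6}.
States satisfying AG (beep → door): {st0, st1, st3, st4}.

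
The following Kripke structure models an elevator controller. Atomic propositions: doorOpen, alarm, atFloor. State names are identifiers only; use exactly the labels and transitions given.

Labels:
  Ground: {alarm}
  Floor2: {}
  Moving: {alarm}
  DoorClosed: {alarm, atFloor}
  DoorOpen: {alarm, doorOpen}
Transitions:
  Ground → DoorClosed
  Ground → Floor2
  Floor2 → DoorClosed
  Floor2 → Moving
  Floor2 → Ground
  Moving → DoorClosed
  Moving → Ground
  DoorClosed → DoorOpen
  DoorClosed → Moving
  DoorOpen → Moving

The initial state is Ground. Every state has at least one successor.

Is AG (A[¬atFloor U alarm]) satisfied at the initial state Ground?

Holds

States satisfying A[¬atFloor U alarm]: {Ground, Floor2, Moving, DoorClosed, DoorOpen}.
States satisfying AG (A[¬atFloor U alarm]): {Ground, Floor2, Moving, DoorClosed, DoorOpen}.
Every state reachable from Ground satisfies A[¬atFloor U alarm].
Ground ∈ Sat(AG (A[¬atFloor U alarm])).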